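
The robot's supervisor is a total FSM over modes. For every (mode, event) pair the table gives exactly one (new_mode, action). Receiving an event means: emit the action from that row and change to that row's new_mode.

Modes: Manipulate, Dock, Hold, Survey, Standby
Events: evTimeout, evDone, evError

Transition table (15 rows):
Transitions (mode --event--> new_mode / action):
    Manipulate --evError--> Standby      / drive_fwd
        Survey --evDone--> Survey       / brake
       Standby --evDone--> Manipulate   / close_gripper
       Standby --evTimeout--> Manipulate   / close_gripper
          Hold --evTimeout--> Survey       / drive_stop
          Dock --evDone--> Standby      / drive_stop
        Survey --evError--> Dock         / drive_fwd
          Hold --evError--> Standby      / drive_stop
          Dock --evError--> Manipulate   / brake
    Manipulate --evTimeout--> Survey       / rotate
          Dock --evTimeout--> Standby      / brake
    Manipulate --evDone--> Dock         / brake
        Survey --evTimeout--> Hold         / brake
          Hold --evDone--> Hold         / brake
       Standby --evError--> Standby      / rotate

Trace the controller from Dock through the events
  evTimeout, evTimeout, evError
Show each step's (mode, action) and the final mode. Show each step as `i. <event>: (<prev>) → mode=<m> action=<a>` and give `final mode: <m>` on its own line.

final mode: Standby

1. evTimeout: (Dock) → mode=Standby action=brake
2. evTimeout: (Standby) → mode=Manipulate action=close_gripper
3. evError: (Manipulate) → mode=Standby action=drive_fwd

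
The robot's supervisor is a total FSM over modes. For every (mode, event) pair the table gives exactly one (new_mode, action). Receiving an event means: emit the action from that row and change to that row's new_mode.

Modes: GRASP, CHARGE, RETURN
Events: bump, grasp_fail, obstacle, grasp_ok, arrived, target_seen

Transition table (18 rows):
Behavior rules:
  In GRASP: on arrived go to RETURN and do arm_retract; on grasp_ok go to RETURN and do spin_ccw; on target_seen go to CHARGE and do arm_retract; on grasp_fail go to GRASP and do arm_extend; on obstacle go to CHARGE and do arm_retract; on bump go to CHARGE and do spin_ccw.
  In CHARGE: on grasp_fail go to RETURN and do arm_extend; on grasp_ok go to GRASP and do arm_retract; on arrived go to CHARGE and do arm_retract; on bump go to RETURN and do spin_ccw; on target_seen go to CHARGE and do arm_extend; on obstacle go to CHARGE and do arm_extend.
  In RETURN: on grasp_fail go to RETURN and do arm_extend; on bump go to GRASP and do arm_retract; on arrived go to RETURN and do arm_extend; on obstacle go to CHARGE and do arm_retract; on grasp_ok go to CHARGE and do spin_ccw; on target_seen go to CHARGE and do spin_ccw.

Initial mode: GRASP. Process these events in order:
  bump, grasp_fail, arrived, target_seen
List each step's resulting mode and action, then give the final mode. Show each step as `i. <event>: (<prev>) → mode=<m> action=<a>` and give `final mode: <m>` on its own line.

1. bump: (GRASP) → mode=CHARGE action=spin_ccw
2. grasp_fail: (CHARGE) → mode=RETURN action=arm_extend
3. arrived: (RETURN) → mode=RETURN action=arm_extend
4. target_seen: (RETURN) → mode=CHARGE action=spin_ccw

final mode: CHARGE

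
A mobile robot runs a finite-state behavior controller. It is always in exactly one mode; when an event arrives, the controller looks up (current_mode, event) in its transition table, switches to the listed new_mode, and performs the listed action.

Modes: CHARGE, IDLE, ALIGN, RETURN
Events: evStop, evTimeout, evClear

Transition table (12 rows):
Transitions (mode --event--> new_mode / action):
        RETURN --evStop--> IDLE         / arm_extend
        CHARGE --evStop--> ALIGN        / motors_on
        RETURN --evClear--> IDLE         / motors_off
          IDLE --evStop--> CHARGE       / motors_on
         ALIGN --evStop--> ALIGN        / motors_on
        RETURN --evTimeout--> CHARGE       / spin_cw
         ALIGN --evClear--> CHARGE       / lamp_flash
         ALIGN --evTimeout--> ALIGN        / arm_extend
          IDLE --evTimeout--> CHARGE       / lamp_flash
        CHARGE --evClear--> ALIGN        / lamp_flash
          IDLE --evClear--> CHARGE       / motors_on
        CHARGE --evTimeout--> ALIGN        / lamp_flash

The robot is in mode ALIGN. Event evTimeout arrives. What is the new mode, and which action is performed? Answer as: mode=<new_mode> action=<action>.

mode=ALIGN action=arm_extend

current mode = ALIGN; filter table to that mode:
  (ALIGN, evStop) → (ALIGN, motors_on)
  (ALIGN, evClear) → (CHARGE, lamp_flash)
  (ALIGN, evTimeout) → (ALIGN, arm_extend)  ← event matches
event = evTimeout selects (ALIGN, arm_extend)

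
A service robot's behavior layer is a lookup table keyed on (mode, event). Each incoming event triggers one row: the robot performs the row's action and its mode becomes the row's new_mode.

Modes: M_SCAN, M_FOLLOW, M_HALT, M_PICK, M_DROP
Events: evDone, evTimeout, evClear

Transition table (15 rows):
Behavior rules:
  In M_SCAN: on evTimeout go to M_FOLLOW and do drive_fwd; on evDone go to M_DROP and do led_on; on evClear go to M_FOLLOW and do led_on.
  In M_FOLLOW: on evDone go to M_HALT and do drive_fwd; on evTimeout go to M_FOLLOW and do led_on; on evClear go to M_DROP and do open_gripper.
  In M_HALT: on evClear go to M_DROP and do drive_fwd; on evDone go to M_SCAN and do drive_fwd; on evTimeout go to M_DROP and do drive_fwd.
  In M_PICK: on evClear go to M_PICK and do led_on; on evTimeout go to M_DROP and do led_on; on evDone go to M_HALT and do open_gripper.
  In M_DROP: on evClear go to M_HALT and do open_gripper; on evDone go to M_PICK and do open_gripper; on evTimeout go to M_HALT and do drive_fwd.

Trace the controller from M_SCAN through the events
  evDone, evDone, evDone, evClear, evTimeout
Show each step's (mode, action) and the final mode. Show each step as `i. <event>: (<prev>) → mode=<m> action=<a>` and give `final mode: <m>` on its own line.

final mode: M_HALT

1. evDone: (M_SCAN) → mode=M_DROP action=led_on
2. evDone: (M_DROP) → mode=M_PICK action=open_gripper
3. evDone: (M_PICK) → mode=M_HALT action=open_gripper
4. evClear: (M_HALT) → mode=M_DROP action=drive_fwd
5. evTimeout: (M_DROP) → mode=M_HALT action=drive_fwd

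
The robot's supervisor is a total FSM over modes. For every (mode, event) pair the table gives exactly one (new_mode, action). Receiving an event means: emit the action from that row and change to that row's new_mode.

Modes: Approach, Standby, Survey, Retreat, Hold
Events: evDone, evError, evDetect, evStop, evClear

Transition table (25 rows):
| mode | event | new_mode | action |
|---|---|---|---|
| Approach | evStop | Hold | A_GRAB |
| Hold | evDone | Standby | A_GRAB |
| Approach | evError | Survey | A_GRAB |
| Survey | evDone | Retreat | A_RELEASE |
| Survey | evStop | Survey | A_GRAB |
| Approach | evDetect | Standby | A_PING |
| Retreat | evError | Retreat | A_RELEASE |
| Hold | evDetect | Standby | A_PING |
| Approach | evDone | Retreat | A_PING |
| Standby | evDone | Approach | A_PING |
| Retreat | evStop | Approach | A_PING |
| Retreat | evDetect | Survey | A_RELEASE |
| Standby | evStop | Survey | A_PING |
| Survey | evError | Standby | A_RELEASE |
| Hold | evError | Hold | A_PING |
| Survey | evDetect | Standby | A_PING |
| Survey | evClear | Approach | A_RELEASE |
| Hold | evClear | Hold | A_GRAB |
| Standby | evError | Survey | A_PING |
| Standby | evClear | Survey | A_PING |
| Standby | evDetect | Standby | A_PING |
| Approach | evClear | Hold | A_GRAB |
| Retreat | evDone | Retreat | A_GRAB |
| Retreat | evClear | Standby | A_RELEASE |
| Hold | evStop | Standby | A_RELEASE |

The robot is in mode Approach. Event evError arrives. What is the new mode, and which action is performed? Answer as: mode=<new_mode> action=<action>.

mode=Survey action=A_GRAB

current mode = Approach; filter table to that mode:
  (Approach, evStop) → (Hold, A_GRAB)
  (Approach, evError) → (Survey, A_GRAB)  ← event matches
  (Approach, evDetect) → (Standby, A_PING)
  (Approach, evDone) → (Retreat, A_PING)
  (Approach, evClear) → (Hold, A_GRAB)
event = evError selects (Survey, A_GRAB)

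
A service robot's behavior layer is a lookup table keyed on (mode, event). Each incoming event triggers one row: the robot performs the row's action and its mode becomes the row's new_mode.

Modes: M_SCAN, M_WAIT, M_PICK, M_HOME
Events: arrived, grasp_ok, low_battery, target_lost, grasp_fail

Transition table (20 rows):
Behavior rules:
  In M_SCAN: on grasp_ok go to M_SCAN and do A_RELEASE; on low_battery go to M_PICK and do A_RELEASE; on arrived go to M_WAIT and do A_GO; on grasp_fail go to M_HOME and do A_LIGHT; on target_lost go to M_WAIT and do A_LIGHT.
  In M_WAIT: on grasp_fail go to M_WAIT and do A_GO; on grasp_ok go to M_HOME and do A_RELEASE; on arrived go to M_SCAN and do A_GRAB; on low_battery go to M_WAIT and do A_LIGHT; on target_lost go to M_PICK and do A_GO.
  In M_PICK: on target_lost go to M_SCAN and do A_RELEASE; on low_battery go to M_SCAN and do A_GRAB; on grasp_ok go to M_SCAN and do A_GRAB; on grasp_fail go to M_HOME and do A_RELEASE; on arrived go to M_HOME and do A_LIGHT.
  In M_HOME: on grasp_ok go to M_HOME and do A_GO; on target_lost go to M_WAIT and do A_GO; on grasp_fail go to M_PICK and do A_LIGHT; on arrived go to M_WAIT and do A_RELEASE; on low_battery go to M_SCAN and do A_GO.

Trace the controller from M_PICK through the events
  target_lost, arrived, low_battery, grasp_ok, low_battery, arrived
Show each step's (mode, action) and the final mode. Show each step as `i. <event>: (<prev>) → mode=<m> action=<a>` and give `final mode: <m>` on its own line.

final mode: M_WAIT

1. target_lost: (M_PICK) → mode=M_SCAN action=A_RELEASE
2. arrived: (M_SCAN) → mode=M_WAIT action=A_GO
3. low_battery: (M_WAIT) → mode=M_WAIT action=A_LIGHT
4. grasp_ok: (M_WAIT) → mode=M_HOME action=A_RELEASE
5. low_battery: (M_HOME) → mode=M_SCAN action=A_GO
6. arrived: (M_SCAN) → mode=M_WAIT action=A_GO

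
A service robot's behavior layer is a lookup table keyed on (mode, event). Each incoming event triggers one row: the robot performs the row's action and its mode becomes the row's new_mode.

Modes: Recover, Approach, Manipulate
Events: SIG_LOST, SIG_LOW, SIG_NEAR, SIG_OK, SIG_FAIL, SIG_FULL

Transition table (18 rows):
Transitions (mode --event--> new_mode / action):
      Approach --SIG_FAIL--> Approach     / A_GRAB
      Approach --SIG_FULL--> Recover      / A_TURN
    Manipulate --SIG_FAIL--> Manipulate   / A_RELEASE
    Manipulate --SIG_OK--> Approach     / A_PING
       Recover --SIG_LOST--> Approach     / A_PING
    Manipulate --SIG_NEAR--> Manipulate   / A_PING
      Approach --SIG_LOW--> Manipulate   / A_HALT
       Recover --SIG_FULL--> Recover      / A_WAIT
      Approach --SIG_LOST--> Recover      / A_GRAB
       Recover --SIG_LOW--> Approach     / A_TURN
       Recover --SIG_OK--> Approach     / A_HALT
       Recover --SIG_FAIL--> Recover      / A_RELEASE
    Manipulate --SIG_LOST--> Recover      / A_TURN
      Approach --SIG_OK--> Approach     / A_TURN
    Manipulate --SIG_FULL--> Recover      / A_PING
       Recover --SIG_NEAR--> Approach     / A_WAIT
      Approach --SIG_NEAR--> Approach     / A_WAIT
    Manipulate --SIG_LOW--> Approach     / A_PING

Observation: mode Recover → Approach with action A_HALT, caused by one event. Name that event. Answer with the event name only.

SIG_OK

try SIG_LOST: (Recover, SIG_LOST) → (Approach, A_PING)
try SIG_LOW: (Recover, SIG_LOW) → (Approach, A_TURN)
try SIG_NEAR: (Recover, SIG_NEAR) → (Approach, A_WAIT)
try SIG_OK: (Recover, SIG_OK) → (Approach, A_HALT)  ← matches
try SIG_FAIL: (Recover, SIG_FAIL) → (Recover, A_RELEASE)
try SIG_FULL: (Recover, SIG_FULL) → (Recover, A_WAIT)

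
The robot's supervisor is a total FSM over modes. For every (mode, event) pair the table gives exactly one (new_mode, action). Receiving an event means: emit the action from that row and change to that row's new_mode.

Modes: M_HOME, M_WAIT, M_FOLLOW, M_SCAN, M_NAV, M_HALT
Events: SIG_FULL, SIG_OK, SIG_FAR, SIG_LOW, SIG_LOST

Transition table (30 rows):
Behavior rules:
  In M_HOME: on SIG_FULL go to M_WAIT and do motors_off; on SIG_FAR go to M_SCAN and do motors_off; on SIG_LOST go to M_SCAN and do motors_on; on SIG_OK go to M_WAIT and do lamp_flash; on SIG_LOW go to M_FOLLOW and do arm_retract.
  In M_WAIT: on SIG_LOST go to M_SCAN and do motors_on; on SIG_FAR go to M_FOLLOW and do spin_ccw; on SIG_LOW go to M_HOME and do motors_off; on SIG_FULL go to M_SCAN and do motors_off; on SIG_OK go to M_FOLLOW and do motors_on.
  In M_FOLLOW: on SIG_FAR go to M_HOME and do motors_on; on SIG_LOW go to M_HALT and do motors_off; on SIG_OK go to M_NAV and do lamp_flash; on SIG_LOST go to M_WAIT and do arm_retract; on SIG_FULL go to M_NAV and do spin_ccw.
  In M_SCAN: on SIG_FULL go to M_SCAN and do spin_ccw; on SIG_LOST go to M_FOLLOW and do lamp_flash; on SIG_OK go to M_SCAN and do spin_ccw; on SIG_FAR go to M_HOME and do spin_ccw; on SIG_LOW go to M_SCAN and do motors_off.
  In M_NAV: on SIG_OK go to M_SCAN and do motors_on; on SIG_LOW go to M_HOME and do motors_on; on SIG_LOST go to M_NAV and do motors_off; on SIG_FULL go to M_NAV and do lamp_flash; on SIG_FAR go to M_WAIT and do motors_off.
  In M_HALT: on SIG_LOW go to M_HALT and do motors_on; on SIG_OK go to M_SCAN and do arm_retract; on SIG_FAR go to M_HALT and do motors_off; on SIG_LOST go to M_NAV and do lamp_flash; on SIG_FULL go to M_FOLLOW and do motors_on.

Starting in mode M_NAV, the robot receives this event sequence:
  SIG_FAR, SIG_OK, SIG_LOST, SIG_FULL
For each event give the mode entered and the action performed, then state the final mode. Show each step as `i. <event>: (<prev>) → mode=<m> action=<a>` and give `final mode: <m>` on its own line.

final mode: M_SCAN

1. SIG_FAR: (M_NAV) → mode=M_WAIT action=motors_off
2. SIG_OK: (M_WAIT) → mode=M_FOLLOW action=motors_on
3. SIG_LOST: (M_FOLLOW) → mode=M_WAIT action=arm_retract
4. SIG_FULL: (M_WAIT) → mode=M_SCAN action=motors_off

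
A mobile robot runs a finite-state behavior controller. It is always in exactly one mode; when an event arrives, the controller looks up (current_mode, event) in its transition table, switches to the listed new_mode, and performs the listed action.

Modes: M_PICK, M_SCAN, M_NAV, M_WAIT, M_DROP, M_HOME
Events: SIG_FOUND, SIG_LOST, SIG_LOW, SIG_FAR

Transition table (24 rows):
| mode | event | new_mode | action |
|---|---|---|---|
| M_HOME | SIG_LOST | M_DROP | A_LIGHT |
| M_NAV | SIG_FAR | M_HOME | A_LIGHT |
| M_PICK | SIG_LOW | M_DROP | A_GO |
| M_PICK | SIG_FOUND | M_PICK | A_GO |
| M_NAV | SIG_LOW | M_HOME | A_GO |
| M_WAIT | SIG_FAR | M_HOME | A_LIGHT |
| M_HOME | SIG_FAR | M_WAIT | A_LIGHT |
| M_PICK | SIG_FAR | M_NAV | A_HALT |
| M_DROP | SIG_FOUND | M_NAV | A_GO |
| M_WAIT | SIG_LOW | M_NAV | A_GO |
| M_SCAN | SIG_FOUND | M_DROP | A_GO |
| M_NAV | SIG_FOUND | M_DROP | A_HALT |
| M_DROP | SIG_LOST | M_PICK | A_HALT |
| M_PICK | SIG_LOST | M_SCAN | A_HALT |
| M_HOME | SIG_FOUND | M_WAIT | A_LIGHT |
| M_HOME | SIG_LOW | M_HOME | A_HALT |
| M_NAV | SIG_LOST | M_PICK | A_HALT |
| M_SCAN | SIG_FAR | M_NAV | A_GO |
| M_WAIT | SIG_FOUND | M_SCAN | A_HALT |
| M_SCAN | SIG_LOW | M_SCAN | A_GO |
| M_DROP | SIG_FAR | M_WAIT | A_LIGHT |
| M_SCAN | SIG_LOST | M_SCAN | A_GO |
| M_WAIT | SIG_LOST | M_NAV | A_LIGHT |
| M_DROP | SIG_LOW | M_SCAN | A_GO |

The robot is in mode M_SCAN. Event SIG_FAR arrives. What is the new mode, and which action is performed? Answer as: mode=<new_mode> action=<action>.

current mode = M_SCAN; filter table to that mode:
  (M_SCAN, SIG_FOUND) → (M_DROP, A_GO)
  (M_SCAN, SIG_FAR) → (M_NAV, A_GO)  ← event matches
  (M_SCAN, SIG_LOW) → (M_SCAN, A_GO)
  (M_SCAN, SIG_LOST) → (M_SCAN, A_GO)
event = SIG_FAR selects (M_NAV, A_GO)

mode=M_NAV action=A_GO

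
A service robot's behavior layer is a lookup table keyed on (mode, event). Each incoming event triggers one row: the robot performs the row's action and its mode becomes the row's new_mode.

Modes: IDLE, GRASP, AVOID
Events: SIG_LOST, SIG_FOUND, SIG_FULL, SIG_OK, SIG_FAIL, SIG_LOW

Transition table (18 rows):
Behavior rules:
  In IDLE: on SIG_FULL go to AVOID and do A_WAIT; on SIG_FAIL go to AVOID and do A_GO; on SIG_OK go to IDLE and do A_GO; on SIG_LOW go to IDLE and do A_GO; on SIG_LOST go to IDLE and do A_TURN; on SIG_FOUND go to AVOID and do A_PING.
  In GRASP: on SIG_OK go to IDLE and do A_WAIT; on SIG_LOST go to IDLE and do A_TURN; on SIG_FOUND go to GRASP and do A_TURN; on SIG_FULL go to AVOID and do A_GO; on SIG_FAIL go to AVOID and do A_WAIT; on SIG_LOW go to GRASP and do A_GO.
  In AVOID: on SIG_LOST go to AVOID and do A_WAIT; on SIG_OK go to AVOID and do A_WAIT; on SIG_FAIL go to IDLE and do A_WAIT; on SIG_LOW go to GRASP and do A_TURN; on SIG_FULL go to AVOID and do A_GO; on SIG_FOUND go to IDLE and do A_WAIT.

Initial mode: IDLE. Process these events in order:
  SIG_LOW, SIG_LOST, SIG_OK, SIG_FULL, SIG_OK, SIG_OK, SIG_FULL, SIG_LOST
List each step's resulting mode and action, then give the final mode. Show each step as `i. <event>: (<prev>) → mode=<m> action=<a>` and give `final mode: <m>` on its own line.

1. SIG_LOW: (IDLE) → mode=IDLE action=A_GO
2. SIG_LOST: (IDLE) → mode=IDLE action=A_TURN
3. SIG_OK: (IDLE) → mode=IDLE action=A_GO
4. SIG_FULL: (IDLE) → mode=AVOID action=A_WAIT
5. SIG_OK: (AVOID) → mode=AVOID action=A_WAIT
6. SIG_OK: (AVOID) → mode=AVOID action=A_WAIT
7. SIG_FULL: (AVOID) → mode=AVOID action=A_GO
8. SIG_LOST: (AVOID) → mode=AVOID action=A_WAIT

final mode: AVOID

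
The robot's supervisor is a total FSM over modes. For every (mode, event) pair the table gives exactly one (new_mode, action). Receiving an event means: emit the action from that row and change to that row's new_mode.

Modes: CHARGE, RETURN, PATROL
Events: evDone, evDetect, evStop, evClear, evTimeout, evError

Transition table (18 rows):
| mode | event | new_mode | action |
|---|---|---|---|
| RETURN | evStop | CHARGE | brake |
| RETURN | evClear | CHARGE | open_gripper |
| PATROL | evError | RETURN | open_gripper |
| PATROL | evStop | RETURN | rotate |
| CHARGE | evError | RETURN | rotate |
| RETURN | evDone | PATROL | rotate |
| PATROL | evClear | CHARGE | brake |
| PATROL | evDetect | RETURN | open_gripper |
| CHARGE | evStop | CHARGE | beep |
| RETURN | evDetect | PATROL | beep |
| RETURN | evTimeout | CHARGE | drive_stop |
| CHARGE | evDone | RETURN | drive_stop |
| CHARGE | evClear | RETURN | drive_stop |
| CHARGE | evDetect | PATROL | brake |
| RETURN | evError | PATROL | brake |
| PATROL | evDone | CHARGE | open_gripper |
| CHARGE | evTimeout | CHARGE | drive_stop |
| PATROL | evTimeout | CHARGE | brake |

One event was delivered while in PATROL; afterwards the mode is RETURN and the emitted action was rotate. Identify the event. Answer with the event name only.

evStop

try evDone: (PATROL, evDone) → (CHARGE, open_gripper)
try evDetect: (PATROL, evDetect) → (RETURN, open_gripper)
try evStop: (PATROL, evStop) → (RETURN, rotate)  ← matches
try evClear: (PATROL, evClear) → (CHARGE, brake)
try evTimeout: (PATROL, evTimeout) → (CHARGE, brake)
try evError: (PATROL, evError) → (RETURN, open_gripper)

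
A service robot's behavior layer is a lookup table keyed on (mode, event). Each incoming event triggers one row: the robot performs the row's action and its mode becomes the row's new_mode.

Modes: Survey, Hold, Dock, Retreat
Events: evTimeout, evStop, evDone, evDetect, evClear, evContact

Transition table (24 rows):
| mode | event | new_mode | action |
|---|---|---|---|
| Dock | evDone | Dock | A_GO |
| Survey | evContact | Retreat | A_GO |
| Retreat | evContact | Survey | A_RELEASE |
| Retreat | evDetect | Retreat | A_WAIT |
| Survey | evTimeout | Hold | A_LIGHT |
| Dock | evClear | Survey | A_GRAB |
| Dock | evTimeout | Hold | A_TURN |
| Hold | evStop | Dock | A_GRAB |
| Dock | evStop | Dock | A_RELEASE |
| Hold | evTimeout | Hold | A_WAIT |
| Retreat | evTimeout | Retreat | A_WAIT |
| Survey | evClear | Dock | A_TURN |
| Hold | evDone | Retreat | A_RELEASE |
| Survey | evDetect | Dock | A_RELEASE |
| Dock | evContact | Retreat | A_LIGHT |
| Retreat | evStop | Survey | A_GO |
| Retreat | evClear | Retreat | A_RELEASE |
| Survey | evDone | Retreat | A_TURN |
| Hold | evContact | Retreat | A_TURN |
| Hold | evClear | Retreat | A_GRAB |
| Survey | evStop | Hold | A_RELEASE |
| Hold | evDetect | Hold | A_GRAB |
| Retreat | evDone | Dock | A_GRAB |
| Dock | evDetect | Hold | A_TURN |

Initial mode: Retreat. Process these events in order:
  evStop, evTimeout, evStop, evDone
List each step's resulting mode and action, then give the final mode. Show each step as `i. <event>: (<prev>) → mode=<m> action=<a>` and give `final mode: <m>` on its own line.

final mode: Dock

1. evStop: (Retreat) → mode=Survey action=A_GO
2. evTimeout: (Survey) → mode=Hold action=A_LIGHT
3. evStop: (Hold) → mode=Dock action=A_GRAB
4. evDone: (Dock) → mode=Dock action=A_GO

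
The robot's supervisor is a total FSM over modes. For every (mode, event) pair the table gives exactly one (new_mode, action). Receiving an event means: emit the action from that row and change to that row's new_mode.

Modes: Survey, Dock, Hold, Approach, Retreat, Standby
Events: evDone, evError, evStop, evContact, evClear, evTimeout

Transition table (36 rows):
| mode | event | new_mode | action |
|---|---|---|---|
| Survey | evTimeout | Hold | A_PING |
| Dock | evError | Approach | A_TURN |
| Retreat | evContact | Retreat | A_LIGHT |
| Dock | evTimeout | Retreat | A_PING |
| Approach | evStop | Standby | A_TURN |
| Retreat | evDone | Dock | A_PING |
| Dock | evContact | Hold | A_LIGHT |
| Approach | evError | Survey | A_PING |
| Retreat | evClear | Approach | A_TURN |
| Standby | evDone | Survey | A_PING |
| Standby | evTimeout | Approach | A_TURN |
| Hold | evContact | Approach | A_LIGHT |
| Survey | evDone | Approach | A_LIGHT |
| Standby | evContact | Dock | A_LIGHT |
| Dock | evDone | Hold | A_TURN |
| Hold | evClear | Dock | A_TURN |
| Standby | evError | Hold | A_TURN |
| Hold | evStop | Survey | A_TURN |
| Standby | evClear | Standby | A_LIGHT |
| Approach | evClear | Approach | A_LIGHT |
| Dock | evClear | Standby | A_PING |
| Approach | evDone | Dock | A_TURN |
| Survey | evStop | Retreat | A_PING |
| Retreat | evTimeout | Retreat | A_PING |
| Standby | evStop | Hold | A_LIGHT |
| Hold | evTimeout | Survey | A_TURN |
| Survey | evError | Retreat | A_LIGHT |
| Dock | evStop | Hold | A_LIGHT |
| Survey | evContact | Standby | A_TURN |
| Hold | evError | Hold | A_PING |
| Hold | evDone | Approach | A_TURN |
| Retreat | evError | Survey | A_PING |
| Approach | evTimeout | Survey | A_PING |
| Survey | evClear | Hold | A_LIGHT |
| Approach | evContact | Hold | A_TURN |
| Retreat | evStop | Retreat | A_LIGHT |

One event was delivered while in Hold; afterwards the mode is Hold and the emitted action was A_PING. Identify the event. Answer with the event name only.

evError

try evDone: (Hold, evDone) → (Approach, A_TURN)
try evError: (Hold, evError) → (Hold, A_PING)  ← matches
try evStop: (Hold, evStop) → (Survey, A_TURN)
try evContact: (Hold, evContact) → (Approach, A_LIGHT)
try evClear: (Hold, evClear) → (Dock, A_TURN)
try evTimeout: (Hold, evTimeout) → (Survey, A_TURN)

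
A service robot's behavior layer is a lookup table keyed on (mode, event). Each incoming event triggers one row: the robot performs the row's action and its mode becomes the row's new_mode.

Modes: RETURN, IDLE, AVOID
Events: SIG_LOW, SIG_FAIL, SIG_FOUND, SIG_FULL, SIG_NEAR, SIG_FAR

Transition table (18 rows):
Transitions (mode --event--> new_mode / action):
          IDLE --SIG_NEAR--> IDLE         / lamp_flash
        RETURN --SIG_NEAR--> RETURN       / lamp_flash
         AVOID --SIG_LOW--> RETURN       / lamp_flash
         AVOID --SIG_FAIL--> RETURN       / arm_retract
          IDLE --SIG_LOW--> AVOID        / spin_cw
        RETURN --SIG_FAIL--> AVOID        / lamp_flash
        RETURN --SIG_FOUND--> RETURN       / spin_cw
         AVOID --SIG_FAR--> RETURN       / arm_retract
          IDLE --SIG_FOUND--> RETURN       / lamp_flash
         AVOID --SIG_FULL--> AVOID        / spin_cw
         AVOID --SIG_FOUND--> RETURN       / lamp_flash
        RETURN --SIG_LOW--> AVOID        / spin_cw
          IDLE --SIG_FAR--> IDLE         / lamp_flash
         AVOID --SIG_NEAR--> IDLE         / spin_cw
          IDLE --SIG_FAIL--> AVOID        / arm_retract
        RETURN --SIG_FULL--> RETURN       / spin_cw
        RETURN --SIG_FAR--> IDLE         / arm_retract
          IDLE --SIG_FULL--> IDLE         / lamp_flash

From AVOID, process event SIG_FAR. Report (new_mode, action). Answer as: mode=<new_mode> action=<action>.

mode=RETURN action=arm_retract

current mode = AVOID; filter table to that mode:
  (AVOID, SIG_LOW) → (RETURN, lamp_flash)
  (AVOID, SIG_FAIL) → (RETURN, arm_retract)
  (AVOID, SIG_FAR) → (RETURN, arm_retract)  ← event matches
  (AVOID, SIG_FULL) → (AVOID, spin_cw)
  (AVOID, SIG_FOUND) → (RETURN, lamp_flash)
  (AVOID, SIG_NEAR) → (IDLE, spin_cw)
event = SIG_FAR selects (RETURN, arm_retract)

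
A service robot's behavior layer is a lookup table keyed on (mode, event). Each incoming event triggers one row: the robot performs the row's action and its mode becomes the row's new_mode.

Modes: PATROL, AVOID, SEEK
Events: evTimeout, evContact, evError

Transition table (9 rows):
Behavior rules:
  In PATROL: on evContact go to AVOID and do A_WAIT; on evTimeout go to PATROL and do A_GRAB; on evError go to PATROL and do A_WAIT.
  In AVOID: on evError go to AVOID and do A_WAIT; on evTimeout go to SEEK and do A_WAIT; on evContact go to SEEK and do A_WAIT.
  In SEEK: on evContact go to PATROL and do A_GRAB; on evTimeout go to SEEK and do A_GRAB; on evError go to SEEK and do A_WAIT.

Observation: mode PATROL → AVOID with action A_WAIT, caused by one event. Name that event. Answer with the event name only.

evContact

try evTimeout: (PATROL, evTimeout) → (PATROL, A_GRAB)
try evContact: (PATROL, evContact) → (AVOID, A_WAIT)  ← matches
try evError: (PATROL, evError) → (PATROL, A_WAIT)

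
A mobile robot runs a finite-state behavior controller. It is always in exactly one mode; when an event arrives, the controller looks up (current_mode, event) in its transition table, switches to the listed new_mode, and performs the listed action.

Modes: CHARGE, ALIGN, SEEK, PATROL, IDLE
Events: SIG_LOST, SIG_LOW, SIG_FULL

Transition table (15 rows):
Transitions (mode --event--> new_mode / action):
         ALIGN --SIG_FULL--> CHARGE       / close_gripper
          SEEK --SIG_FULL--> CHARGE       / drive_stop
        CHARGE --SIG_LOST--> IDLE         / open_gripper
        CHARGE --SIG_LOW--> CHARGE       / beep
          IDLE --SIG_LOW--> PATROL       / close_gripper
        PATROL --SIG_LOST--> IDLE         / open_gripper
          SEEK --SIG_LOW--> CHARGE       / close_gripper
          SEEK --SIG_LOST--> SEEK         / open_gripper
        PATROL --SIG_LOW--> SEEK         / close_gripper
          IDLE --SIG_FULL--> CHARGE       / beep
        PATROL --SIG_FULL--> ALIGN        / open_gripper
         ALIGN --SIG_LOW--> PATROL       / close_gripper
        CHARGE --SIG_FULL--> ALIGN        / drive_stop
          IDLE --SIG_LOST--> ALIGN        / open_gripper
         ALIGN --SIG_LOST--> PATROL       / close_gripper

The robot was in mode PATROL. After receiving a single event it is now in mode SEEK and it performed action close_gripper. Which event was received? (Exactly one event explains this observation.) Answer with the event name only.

try SIG_LOST: (PATROL, SIG_LOST) → (IDLE, open_gripper)
try SIG_LOW: (PATROL, SIG_LOW) → (SEEK, close_gripper)  ← matches
try SIG_FULL: (PATROL, SIG_FULL) → (ALIGN, open_gripper)

SIG_LOW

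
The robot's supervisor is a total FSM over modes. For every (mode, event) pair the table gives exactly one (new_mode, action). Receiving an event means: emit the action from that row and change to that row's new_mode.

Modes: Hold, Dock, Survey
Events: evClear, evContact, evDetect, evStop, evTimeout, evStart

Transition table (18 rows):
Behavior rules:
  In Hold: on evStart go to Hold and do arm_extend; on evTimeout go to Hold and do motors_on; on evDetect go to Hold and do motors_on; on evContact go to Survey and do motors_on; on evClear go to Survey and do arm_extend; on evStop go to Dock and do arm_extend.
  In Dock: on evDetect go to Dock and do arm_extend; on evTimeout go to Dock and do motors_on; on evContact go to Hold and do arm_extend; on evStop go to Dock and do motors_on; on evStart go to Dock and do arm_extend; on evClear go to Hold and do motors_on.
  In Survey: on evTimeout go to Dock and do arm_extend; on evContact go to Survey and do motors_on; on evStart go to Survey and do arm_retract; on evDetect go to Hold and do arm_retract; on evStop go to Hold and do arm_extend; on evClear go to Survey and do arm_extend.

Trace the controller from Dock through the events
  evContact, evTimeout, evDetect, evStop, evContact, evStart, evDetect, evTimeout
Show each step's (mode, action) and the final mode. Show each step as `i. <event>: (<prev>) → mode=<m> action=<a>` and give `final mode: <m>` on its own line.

final mode: Hold

1. evContact: (Dock) → mode=Hold action=arm_extend
2. evTimeout: (Hold) → mode=Hold action=motors_on
3. evDetect: (Hold) → mode=Hold action=motors_on
4. evStop: (Hold) → mode=Dock action=arm_extend
5. evContact: (Dock) → mode=Hold action=arm_extend
6. evStart: (Hold) → mode=Hold action=arm_extend
7. evDetect: (Hold) → mode=Hold action=motors_on
8. evTimeout: (Hold) → mode=Hold action=motors_on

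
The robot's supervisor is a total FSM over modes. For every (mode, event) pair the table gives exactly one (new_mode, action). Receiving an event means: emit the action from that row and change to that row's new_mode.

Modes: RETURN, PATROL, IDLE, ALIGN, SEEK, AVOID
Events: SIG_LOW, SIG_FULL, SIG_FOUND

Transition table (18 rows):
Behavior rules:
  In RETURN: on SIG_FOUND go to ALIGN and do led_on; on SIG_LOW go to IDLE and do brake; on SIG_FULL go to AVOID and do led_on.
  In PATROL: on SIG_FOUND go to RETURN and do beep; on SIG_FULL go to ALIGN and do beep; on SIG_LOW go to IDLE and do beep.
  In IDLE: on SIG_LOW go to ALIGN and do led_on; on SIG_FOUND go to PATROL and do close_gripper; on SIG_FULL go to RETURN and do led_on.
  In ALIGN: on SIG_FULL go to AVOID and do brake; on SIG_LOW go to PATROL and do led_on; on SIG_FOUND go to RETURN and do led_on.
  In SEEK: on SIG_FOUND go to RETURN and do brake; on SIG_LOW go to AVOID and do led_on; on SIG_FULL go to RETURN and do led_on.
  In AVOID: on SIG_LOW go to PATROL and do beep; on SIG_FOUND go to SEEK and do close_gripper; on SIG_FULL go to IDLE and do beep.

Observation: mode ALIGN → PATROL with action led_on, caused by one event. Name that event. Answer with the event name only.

try SIG_LOW: (ALIGN, SIG_LOW) → (PATROL, led_on)  ← matches
try SIG_FULL: (ALIGN, SIG_FULL) → (AVOID, brake)
try SIG_FOUND: (ALIGN, SIG_FOUND) → (RETURN, led_on)

SIG_LOW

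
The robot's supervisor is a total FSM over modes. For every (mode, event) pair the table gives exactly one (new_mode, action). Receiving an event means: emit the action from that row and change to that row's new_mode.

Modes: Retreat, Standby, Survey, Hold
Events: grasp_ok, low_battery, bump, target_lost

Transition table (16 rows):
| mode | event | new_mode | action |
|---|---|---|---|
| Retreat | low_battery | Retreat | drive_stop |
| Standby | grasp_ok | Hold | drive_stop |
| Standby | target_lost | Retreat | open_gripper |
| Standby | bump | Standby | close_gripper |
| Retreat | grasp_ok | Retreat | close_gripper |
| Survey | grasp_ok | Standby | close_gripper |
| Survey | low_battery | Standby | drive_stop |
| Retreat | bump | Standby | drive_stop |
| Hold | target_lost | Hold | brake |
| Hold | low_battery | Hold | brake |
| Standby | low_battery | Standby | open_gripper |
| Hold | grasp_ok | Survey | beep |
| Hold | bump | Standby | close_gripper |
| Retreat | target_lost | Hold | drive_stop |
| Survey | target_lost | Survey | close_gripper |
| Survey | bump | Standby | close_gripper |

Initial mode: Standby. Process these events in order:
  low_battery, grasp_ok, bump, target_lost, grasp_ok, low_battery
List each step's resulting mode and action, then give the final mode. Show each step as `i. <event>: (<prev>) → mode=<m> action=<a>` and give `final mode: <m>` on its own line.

1. low_battery: (Standby) → mode=Standby action=open_gripper
2. grasp_ok: (Standby) → mode=Hold action=drive_stop
3. bump: (Hold) → mode=Standby action=close_gripper
4. target_lost: (Standby) → mode=Retreat action=open_gripper
5. grasp_ok: (Retreat) → mode=Retreat action=close_gripper
6. low_battery: (Retreat) → mode=Retreat action=drive_stop

final mode: Retreat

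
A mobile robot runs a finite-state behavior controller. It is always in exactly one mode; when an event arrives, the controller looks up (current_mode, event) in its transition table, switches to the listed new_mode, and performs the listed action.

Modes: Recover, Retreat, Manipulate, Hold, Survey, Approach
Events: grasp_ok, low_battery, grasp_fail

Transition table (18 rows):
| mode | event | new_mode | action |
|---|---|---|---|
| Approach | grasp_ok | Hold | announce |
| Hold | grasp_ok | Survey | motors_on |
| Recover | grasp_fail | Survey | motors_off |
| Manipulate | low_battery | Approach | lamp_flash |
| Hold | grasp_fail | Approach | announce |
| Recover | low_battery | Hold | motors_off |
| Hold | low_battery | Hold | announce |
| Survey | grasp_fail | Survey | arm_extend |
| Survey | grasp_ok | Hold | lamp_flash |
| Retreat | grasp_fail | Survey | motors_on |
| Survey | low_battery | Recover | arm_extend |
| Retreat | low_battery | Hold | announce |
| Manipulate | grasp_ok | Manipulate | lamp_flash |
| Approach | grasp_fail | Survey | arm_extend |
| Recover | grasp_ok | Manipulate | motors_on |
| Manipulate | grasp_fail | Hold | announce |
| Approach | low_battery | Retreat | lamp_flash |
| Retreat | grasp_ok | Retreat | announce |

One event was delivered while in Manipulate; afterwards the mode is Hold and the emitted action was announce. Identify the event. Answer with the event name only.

grasp_fail

try grasp_ok: (Manipulate, grasp_ok) → (Manipulate, lamp_flash)
try low_battery: (Manipulate, low_battery) → (Approach, lamp_flash)
try grasp_fail: (Manipulate, grasp_fail) → (Hold, announce)  ← matches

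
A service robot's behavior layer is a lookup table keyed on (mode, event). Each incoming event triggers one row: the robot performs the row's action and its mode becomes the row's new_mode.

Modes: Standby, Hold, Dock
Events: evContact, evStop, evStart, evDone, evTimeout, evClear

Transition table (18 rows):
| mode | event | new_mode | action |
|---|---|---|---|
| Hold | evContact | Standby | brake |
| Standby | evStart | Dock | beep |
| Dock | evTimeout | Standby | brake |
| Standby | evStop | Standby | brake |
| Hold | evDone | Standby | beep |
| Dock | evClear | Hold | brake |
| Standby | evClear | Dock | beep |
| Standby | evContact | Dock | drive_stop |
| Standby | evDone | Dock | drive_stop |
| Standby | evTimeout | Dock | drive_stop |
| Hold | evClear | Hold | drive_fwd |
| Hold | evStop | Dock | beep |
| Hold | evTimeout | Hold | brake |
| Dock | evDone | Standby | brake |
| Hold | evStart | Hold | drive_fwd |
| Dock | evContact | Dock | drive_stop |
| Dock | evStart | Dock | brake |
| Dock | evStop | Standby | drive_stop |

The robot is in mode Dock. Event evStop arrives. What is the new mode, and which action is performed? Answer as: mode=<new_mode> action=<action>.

mode=Standby action=drive_stop

current mode = Dock; filter table to that mode:
  (Dock, evTimeout) → (Standby, brake)
  (Dock, evClear) → (Hold, brake)
  (Dock, evDone) → (Standby, brake)
  (Dock, evContact) → (Dock, drive_stop)
  (Dock, evStart) → (Dock, brake)
  (Dock, evStop) → (Standby, drive_stop)  ← event matches
event = evStop selects (Standby, drive_stop)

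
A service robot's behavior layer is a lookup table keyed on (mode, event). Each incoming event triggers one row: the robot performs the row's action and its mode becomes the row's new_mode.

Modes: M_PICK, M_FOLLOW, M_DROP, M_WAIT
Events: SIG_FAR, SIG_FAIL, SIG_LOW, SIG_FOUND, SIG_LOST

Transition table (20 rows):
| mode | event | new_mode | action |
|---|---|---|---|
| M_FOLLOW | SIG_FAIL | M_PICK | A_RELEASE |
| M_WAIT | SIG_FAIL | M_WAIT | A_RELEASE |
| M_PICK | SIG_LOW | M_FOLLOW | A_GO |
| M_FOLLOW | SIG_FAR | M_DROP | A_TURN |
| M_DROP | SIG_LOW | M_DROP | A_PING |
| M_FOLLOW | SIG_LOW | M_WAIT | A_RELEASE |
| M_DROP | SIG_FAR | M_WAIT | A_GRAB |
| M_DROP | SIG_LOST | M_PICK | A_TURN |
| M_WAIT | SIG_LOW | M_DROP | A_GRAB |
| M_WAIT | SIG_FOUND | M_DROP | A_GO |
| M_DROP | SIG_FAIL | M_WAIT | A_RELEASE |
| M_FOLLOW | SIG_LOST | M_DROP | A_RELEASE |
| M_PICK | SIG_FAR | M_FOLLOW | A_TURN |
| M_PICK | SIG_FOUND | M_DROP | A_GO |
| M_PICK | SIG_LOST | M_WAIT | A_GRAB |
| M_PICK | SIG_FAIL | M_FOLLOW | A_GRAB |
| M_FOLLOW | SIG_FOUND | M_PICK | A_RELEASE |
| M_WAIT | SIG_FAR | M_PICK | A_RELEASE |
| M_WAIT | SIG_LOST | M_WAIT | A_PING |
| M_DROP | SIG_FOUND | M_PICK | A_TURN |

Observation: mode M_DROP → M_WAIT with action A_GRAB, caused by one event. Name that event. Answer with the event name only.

SIG_FAR

try SIG_FAR: (M_DROP, SIG_FAR) → (M_WAIT, A_GRAB)  ← matches
try SIG_FAIL: (M_DROP, SIG_FAIL) → (M_WAIT, A_RELEASE)
try SIG_LOW: (M_DROP, SIG_LOW) → (M_DROP, A_PING)
try SIG_FOUND: (M_DROP, SIG_FOUND) → (M_PICK, A_TURN)
try SIG_LOST: (M_DROP, SIG_LOST) → (M_PICK, A_TURN)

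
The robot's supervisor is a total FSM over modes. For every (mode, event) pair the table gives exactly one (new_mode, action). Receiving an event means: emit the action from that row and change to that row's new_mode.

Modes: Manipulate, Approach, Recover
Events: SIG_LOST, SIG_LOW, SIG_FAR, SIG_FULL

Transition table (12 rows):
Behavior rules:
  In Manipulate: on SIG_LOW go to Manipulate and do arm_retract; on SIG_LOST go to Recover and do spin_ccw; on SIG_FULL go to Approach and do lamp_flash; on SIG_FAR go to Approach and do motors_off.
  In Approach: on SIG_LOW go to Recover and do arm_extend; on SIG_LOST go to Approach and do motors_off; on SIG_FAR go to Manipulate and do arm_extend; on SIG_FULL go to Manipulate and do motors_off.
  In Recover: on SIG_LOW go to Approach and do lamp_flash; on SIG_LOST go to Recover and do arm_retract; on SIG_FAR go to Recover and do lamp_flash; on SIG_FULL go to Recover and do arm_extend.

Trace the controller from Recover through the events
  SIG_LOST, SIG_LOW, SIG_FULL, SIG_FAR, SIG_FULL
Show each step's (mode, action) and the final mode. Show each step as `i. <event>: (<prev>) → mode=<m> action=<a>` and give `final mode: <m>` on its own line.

1. SIG_LOST: (Recover) → mode=Recover action=arm_retract
2. SIG_LOW: (Recover) → mode=Approach action=lamp_flash
3. SIG_FULL: (Approach) → mode=Manipulate action=motors_off
4. SIG_FAR: (Manipulate) → mode=Approach action=motors_off
5. SIG_FULL: (Approach) → mode=Manipulate action=motors_off

final mode: Manipulate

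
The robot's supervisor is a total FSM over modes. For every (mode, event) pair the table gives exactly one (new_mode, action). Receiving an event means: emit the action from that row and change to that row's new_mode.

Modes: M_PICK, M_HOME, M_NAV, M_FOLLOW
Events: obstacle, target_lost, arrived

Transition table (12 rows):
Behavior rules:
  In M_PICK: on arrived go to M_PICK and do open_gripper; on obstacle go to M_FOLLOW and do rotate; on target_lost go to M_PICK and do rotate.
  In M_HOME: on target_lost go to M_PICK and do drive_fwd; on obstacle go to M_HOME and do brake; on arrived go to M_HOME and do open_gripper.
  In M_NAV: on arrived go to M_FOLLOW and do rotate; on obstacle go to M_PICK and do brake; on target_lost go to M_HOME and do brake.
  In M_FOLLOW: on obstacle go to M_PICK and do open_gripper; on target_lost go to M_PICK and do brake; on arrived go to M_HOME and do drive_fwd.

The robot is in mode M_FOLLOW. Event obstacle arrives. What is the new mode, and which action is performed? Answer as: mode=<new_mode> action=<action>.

mode=M_PICK action=open_gripper

current mode = M_FOLLOW; filter table to that mode:
  (M_FOLLOW, obstacle) → (M_PICK, open_gripper)  ← event matches
  (M_FOLLOW, target_lost) → (M_PICK, brake)
  (M_FOLLOW, arrived) → (M_HOME, drive_fwd)
event = obstacle selects (M_PICK, open_gripper)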